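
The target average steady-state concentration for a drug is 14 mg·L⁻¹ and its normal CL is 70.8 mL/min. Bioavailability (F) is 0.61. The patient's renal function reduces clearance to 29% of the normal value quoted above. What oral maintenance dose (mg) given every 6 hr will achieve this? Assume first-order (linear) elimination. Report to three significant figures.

170 mg

Convert clearance: 70.8 mL/min × 60 min/h ÷ 1000 mL/L = 4.248 L/h
Patient clearance = 0.29 × 4.248 = 1.232 L/h
D = CL × Css × τ / F = 1.232 × 14 × 6 / 0.61 = 169.7 mg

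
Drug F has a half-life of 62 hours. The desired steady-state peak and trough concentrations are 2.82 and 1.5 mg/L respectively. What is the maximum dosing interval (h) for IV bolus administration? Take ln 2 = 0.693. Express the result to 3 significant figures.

k = 0.693 / t½ = 0.693 / 62 = 0.01118 h⁻¹
Between IV bolus doses, concentration decays as C = C₀·e^(−kτ), so C_peak/C_trough = e^(kτ).
τ_max = ln(C_peak/C_trough) / k = ln(2.82/1.5) / 0.01118 = 0.6313 / 0.01118 = 56.47 h

56.5 h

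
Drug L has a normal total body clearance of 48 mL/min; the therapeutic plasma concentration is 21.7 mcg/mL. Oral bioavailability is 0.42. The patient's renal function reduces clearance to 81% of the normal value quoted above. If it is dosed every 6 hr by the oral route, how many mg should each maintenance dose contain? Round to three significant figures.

723 mg

CL = 48 mL/min = 48 × 0.06 = 2.880 L/h
Patient clearance = 0.81 × 2.880 = 2.333 L/h
At steady state, dose per interval replaces the amount cleared in that interval: F·D/τ = CL·Css.
D = CL × Css × τ / F = 2.333 × 21.7 × 6 / 0.42 = 723.2 mg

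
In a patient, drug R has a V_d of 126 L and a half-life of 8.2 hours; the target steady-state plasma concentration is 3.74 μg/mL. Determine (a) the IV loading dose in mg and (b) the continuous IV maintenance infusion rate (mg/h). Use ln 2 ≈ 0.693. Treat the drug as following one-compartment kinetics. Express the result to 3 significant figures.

LD = Vd × C = 126.0 × 3.74 = 471.2 mg
CL = 0.693 × Vd / t½ = 0.693 × 126.0 / 8.2 = 10.65 L/h
Infusion rate = CL × Css = 10.65 × 3.74 = 39.83 mg/h

(a) 471 mg; (b) 39.8 mg/h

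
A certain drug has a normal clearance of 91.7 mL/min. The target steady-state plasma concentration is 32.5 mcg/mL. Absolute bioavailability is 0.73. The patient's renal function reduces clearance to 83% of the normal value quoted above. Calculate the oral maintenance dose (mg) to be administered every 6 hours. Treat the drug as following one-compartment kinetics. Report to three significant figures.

1220 mg

CL = 91.7 mL/min × 60/1000 = 5.502 L/h
Patient clearance = 0.83 × 5.502 = 4.567 L/h
At steady state, dose per interval replaces the amount cleared in that interval: F·D/τ = CL·Css.
D = CL × Css × τ / F = 4.567 × 32.5 × 6 / 0.73 = 1220 mg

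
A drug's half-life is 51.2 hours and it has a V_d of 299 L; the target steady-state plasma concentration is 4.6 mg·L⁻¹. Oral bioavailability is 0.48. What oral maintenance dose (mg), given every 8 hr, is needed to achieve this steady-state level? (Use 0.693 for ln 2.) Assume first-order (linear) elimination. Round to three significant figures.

CL = ln 2 · Vd / t½ = 0.693 × 299.0 / 51.2 = 4.047 L/h
D = CL × Css × τ / F = 4.047 × 4.6 × 8 / 0.48 = 310.3 mg

310 mg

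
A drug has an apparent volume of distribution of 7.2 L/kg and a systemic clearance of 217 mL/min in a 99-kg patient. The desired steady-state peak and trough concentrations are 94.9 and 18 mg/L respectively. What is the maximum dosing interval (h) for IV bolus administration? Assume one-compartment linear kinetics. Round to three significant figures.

91.0 h

Vd(total) = 99 kg × 7.2 L/kg = 712.8 L
CL = 217 mL/min = 217 × 0.06 = 13.02 L/h
k = CL / Vd = 13.02 / 712.8 = 0.01827 h⁻¹
Between IV bolus doses, concentration decays as C = C₀·e^(−kτ), so C_peak/C_trough = e^(kτ).
τ_max = ln(C_peak/C_trough) / k = ln(94.9/18) / 0.01827 = 1.662 / 0.01827 = 90.97 h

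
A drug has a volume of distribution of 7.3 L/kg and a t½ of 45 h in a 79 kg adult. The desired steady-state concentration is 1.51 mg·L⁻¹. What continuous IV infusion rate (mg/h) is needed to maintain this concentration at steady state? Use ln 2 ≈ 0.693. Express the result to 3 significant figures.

13.4 mg/h

Vd = 7.3 L/kg × 79 kg = 576.7 L
k = 0.693/45 = 0.01540 h⁻¹, so CL = k·Vd = 0.01540 × 576.7 = 8.881 L/h
Infusion rate = CL × Css = 8.881 × 1.51 = 13.41 mg/h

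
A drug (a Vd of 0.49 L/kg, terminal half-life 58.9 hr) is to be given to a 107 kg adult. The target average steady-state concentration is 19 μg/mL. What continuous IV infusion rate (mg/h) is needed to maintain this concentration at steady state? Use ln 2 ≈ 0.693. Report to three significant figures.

11.7 mg/h

Vd = 0.49 L/kg × 107 kg = 52.43 L
k = 0.693/58.9 = 0.01177 h⁻¹, so CL = k·Vd = 0.01177 × 52.43 = 0.6171 L/h
Infusion rate = CL × Css = 0.6171 × 19 = 11.72 mg/h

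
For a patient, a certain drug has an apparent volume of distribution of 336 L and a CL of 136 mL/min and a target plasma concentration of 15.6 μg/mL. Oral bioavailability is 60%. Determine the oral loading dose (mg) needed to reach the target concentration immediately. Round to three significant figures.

8740 mg

The loading dose fills Vd to the target concentration.
LD = Vd × C / F = 336.0 × 15.60 / 0.6 = 8736 mg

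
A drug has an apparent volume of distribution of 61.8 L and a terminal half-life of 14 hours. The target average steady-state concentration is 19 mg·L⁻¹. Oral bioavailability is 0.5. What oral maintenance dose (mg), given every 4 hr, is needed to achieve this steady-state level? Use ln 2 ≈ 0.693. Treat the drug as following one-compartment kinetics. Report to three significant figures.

465 mg

k = 0.693/14 = 0.04950 h⁻¹, so CL = k·Vd = 0.04950 × 61.80 = 3.059 L/h
D = CL × Css × τ / F = 3.059 × 19 × 4 / 0.5 = 465.0 mg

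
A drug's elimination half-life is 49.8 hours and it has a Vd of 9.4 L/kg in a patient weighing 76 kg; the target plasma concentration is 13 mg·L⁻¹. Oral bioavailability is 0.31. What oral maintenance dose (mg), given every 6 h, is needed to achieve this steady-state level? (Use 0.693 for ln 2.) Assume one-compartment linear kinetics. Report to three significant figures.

2500 mg

Total Vd = 9.4 × 76 = 714.4 L
CL = ln 2 · Vd / t½ = 0.693 × 714.4 / 49.8 = 9.941 L/h
D = CL × Css × τ / F = 9.941 × 13 × 6 / 0.31 = 2501 mg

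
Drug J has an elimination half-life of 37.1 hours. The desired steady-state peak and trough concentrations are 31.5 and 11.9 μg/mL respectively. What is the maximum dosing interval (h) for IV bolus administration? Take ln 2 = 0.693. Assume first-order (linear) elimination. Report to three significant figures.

k = 0.693 / t½ = 0.693 / 37.1 = 0.01868 h⁻¹
Between IV bolus doses, concentration decays as C = C₀·e^(−kτ), so C_peak/C_trough = e^(kτ).
τ_max = ln(C_peak/C_trough) / k = ln(31.5/11.9) / 0.01868 = 0.9734 / 0.01868 = 52.11 h

52.1 h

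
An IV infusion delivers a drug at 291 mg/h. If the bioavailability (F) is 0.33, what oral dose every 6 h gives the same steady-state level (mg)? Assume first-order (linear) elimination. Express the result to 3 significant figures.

To maintain the same Css, the systemic dosing rate must be unchanged: F·D/τ = infusion rate.
D = rate × τ / F = 291 × 6 / 0.33 = 5291 mg

5290 mg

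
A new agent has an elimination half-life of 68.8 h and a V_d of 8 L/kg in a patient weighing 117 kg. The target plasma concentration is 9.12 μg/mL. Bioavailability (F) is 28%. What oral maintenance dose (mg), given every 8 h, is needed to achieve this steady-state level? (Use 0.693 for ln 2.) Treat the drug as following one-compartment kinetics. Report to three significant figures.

2460 mg

Vd = 8 L/kg × 117 kg = 936.0 L
CL = ln 2 · Vd / t½ = 0.693 × 936.0 / 68.8 = 9.428 L/h
D = CL × Css × τ / F = 9.428 × 9.12 × 8 / 0.28 = 2457 mg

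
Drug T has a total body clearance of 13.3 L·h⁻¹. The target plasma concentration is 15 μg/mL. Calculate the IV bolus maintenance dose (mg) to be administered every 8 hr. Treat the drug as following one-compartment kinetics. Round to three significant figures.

1600 mg

At steady state, dose per interval replaces the amount cleared in that interval: D/τ = CL·Css.
D = CL × Css × τ = 13.30 × 15 × 8 = 1596 mg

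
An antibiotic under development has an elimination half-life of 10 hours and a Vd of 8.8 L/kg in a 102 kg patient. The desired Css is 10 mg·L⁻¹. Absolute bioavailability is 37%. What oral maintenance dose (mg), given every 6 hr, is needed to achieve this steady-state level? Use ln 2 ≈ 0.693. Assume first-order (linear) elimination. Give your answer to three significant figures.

10100 mg

Vd = 8.8 L/kg × 102 kg = 897.6 L
k = 0.693/10 = 0.06930 h⁻¹, so CL = k·Vd = 0.06930 × 897.6 = 62.20 L/h
D = CL × Css × τ / F = 62.20 × 10 × 6 / 0.37 = 10090 mg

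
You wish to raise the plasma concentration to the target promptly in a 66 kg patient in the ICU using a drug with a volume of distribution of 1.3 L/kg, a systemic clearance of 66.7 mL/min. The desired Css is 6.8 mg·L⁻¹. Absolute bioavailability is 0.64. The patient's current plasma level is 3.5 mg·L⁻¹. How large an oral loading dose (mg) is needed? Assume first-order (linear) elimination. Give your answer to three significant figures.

442 mg

Vd = 1.3 L/kg × 66 kg = 85.80 L
Concentration deficit ΔC = 6.8 − 3.5 = 3.300 mg/L
LD = Vd × ΔC / F = 85.80 × 3.300 / 0.64 = 442.4 mg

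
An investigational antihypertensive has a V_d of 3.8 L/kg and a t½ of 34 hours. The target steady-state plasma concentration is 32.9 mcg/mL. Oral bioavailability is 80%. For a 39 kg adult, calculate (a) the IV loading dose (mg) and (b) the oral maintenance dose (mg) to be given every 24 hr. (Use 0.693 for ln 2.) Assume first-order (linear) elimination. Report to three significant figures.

Vd(total) = 39 kg × 3.8 L/kg = 148.2 L
LD = Vd × C = 148.2 × 32.9 = 4876 mg
CL = 0.693 × Vd / t½ = 0.693 × 148.2 / 34 = 3.021 L/h
D = CL × Css × τ / F = 3.021 × 32.9 × 24 / 0.8 = 2982 mg

(a) 4880 mg; (b) 2980 mg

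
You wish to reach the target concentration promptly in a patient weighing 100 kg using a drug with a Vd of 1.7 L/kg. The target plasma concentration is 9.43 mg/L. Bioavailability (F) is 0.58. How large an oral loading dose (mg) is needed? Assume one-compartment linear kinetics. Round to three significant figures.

2760 mg

Vd = 1.7 L/kg × 100 kg = 170.0 L
LD = Vd × C / F = 170.0 × 9.430 / 0.58 = 2764 mg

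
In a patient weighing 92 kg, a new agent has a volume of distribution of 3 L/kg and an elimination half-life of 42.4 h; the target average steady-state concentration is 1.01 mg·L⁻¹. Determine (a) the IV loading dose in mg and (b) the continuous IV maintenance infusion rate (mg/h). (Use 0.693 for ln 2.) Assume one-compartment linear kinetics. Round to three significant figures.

(a) 279 mg; (b) 4.56 mg/h

Vd(total) = 92 kg × 3 L/kg = 276.0 L
LD = Vd × C = 276.0 × 1.01 = 278.8 mg
CL = 0.693 × Vd / t½ = 0.693 × 276.0 / 42.4 = 4.511 L/h
Infusion rate = CL × Css = 4.511 × 1.01 = 4.556 mg/h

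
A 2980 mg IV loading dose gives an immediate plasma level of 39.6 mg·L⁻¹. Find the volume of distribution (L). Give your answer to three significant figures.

Immediately after an IV bolus, C₀ = Dose / Vd, so Vd = Dose / C₀.
Vd = 2980 / 39.6 = 75.25 L

75.3 L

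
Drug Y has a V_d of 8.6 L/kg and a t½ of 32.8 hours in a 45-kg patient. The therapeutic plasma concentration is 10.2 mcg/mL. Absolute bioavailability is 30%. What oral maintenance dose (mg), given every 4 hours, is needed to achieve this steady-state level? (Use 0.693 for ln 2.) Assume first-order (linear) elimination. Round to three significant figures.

1110 mg

Total Vd = 8.6 × 45 = 387.0 L
CL = 0.693 × Vd / t½ = 0.693 × 387.0 / 32.8 = 8.177 L/h
D = CL × Css × τ / F = 8.177 × 10.2 × 4 / 0.3 = 1112 mg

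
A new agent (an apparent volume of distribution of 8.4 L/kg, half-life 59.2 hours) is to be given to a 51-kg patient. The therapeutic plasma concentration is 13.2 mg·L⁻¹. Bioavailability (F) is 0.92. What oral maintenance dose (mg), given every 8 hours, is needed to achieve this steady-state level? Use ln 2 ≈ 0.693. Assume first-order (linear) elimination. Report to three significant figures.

576 mg

Vd(total) = 51 kg × 8.4 L/kg = 428.4 L
CL = 0.693 × Vd / t½ = 0.693 × 428.4 / 59.2 = 5.015 L/h
D = CL × Css × τ / F = 5.015 × 13.2 × 8 / 0.92 = 575.6 mg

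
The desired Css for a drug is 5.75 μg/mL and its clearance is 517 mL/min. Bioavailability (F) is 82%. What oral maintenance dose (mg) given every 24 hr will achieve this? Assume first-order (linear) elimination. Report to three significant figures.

5220 mg

CL = 517 mL/min = 517 × 0.06 = 31.02 L/h
D = CL × Css × τ / F = 31.02 × 5.75 × 24 / 0.82 = 5220 mg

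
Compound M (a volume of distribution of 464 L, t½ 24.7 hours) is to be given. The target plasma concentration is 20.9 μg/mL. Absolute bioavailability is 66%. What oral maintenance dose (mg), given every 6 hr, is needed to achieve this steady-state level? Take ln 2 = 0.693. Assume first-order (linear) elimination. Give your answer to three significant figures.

2470 mg

k = 0.693/24.7 = 0.02806 h⁻¹, so CL = k·Vd = 0.02806 × 464.0 = 13.02 L/h
D = CL × Css × τ / F = 13.02 × 20.9 × 6 / 0.66 = 2474 mg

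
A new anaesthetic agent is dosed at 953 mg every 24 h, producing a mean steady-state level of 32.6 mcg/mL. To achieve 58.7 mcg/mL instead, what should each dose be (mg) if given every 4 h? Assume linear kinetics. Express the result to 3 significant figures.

For first-order elimination, Css ∝ F·D/(CL·τ); F and CL are unchanged, so Css ∝ D/τ.
D₂ = D₁ × (Css,target / Css,current) × (τ₂/τ₁) = 953 × (58.7/32.6) × (4/24) = 286.0 mg

286 mg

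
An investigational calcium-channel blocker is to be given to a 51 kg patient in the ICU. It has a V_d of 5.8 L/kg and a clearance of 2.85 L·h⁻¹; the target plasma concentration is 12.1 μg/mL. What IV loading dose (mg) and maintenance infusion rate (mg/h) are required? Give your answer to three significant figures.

Vd = 5.8 L/kg × 51 kg = 295.8 L
Loading dose = Vd × C = 295.8 × 12.1 = 3579 mg
Maintenance infusion rate = CL × Css = 2.850 × 12.1 = 34.49 mg/h

(a) 3580 mg; (b) 34.5 mg/h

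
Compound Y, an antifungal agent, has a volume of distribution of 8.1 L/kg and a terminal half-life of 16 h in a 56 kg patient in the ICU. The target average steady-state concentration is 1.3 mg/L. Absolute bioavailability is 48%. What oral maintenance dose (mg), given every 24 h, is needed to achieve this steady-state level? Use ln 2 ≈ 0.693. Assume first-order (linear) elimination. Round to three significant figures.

Total Vd = 8.1 × 56 = 453.6 L
CL = 0.693 × Vd / t½ = 0.693 × 453.6 / 16 = 19.65 L/h
D = CL × Css × τ / F = 19.65 × 1.3 × 24 / 0.48 = 1277 mg

1280 mg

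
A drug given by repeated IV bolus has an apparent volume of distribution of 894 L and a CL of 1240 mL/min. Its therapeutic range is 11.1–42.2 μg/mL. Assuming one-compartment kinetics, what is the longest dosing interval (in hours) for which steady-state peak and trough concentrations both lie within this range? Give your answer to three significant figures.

Convert clearance: 1240 mL/min × 60 min/h ÷ 1000 mL/L = 74.40 L/h
k = CL / Vd = 74.40 / 894.0 = 0.08322 h⁻¹
Between IV bolus doses, concentration decays as C = C₀·e^(−kτ), so C_peak/C_trough = e^(kτ).
τ_max = ln(C_peak/C_trough) / k = ln(42.2/11.1) / 0.08322 = 1.335 / 0.08322 = 16.04 h

16.0 h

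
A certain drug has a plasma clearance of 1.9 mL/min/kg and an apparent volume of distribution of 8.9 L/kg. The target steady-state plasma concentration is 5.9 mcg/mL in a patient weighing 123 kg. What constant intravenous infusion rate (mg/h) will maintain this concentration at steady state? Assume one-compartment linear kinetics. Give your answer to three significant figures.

82.7 mg/h

CL = 1.9 mL/min/kg × 123 kg = 233.7 mL/min = 233.7 × 60/1000 = 14.02 L/h
Infusion rate = CL · Css = 14.02 L/h × 5.9 mg/L = 82.72 mg/h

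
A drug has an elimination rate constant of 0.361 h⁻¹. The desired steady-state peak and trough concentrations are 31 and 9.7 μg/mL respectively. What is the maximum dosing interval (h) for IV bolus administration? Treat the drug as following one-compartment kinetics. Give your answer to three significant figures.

Between IV bolus doses, concentration decays as C = C₀·e^(−kτ), so C_peak/C_trough = e^(kτ).
τ_max = ln(C_peak/C_trough) / k = ln(31/9.7) / 0.3610 = 1.162 / 0.3610 = 3.219 h

3.22 h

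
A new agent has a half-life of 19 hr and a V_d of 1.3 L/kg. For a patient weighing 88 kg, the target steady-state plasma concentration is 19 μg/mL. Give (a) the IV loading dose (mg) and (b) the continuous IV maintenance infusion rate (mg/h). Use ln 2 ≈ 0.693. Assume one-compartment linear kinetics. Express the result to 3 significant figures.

(a) 2170 mg; (b) 79.3 mg/h

Total Vd = 1.3 × 88 = 114.4 L
LD = Vd × C = 114.4 × 19 = 2174 mg
CL = 0.693 × Vd / t½ = 0.693 × 114.4 / 19 = 4.173 L/h
Infusion rate = CL × Css = 4.173 × 19 = 79.29 mg/h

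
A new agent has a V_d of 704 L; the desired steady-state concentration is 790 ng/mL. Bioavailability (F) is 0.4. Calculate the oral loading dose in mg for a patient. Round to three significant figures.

C = 790 ng/mL = 0.7900 mg/L
The loading dose fills Vd to the target concentration.
LD = Vd × C / F = 704.0 × 0.7900 / 0.4 = 1390 mg

1390 mg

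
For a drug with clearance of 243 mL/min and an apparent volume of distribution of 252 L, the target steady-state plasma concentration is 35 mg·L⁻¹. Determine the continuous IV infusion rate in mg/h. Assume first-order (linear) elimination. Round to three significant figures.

CL = 243 mL/min × 60/1000 = 14.58 L/h
Vd does not affect the maintenance rate; only clearance governs steady-state input.
Rate = CL × Css = 14.58 × 35 = 510.3 mg/h

510 mg/h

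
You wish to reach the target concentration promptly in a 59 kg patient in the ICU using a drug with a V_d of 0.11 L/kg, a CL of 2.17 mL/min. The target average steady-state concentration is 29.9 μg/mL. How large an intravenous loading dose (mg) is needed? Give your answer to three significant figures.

194 mg

Vd(total) = 59 kg × 0.11 L/kg = 6.490 L
LD is governed by Vd — clearance does not enter the loading-dose calculation.
LD = Vd × C = 6.490 × 29.90 = 194.1 mg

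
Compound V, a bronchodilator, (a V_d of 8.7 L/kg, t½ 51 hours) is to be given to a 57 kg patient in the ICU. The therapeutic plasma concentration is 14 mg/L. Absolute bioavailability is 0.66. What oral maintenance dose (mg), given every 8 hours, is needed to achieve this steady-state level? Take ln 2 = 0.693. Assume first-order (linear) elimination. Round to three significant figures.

1140 mg

Vd = 8.7 L/kg × 57 kg = 495.9 L
CL = 0.693 × Vd / t½ = 0.693 × 495.9 / 51 = 6.738 L/h
D = CL × Css × τ / F = 6.738 × 14 × 8 / 0.66 = 1143 mg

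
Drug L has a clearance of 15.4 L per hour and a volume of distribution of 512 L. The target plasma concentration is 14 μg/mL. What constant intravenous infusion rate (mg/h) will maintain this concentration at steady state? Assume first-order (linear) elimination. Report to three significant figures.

216 mg/h

Infusion rate = CL · Css = 15.40 L/h × 14 mg/L = 215.6 mg/h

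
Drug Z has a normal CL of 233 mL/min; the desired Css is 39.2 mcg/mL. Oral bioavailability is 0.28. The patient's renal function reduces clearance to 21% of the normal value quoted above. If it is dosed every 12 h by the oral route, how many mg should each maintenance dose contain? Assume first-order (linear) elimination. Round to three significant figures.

4930 mg

CL = 233 mL/min × 60/1000 = 13.98 L/h
Patient clearance = 0.21 × 13.98 = 2.936 L/h
D = CL × Css × τ / F = 2.936 × 39.2 × 12 / 0.28 = 4932 mg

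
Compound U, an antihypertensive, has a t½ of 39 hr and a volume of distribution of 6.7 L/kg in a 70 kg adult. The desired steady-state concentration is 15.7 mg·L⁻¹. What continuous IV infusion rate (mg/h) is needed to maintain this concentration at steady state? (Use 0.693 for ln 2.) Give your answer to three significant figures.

131 mg/h

Vd(total) = 70 kg × 6.7 L/kg = 469.0 L
CL = ln 2 · Vd / t½ = 0.693 × 469.0 / 39 = 8.334 L/h
Infusion rate = CL × Css = 8.334 × 15.7 = 130.8 mg/h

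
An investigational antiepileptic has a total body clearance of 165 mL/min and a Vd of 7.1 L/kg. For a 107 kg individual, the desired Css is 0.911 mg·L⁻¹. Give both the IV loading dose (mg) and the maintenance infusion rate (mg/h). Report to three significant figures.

Vd = 7.1 L/kg × 107 kg = 759.7 L
Loading: fill Vd to C_target → 759.7 L × 0.911 mg/L = 692.1 mg
CL = 165 mL/min × 60/1000 = 9.900 L/h
Maintenance infusion rate = CL × Css = 9.900 × 0.911 = 9.019 mg/h

(a) 692 mg; (b) 9.02 mg/h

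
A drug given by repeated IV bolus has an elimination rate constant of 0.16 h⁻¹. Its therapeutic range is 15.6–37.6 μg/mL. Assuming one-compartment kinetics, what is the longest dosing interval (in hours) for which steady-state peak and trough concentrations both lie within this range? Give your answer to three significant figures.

Between IV bolus doses, concentration decays as C = C₀·e^(−kτ), so C_peak/C_trough = e^(kτ).
τ_max = ln(C_peak/C_trough) / k = ln(37.6/15.6) / 0.1600 = 0.8797 / 0.1600 = 5.498 h

5.50 h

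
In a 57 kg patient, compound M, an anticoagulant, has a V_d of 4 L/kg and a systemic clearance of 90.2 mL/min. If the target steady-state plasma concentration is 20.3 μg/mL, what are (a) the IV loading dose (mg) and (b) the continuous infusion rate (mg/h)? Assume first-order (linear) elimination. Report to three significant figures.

Vd(total) = 57 kg × 4 L/kg = 228.0 L
Loading: fill Vd to C_target → 228.0 L × 20.3 mg/L = 4628 mg
CL = 90.2 mL/min = 90.2 × 0.06 = 5.412 L/h
Maintenance infusion rate = CL × Css = 5.412 × 20.3 = 109.9 mg/h

(a) 4630 mg; (b) 110 mg/h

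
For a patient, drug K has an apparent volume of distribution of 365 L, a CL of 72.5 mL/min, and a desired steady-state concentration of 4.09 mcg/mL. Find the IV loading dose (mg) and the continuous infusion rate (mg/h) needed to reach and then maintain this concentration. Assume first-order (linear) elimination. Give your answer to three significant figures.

(a) 1490 mg; (b) 17.8 mg/h

Loading: fill Vd to C_target → 365.0 L × 4.09 mg/L = 1493 mg
Convert clearance: 72.5 mL/min × 60 min/h ÷ 1000 mL/L = 4.350 L/h
Infusion rate = 4.350 L/h × 4.09 mg/L = 17.79 mg/h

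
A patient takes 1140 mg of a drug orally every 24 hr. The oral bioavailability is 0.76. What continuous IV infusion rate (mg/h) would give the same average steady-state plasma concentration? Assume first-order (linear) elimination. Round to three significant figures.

Equivalent systemic input: infusion rate = F·D/τ.
Rate = 0.76 × 1140 / 24 = 36.10 mg/h

36.1 mg/h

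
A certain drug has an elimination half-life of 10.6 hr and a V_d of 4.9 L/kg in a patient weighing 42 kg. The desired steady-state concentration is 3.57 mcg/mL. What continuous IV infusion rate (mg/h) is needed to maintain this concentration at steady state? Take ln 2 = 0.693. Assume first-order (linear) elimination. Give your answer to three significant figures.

48.0 mg/h

Total Vd = 4.9 × 42 = 205.8 L
CL = ln 2 · Vd / t½ = 0.693 × 205.8 / 10.6 = 13.45 L/h
Infusion rate = CL × Css = 13.45 × 3.57 = 48.02 mg/h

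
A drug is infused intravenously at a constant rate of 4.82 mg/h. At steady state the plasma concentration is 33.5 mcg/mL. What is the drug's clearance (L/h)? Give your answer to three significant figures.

At steady state, infusion rate = CL × Css, so CL = rate / Css.
CL = 4.82 / 33.5 = 0.1439 L/h

0.144 L/h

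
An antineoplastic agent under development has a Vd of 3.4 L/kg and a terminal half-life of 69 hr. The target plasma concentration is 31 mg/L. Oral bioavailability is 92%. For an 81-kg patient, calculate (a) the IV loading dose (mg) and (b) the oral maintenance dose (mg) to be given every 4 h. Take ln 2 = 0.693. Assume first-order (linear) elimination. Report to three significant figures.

Total Vd = 3.4 × 81 = 275.4 L
LD = Vd × C = 275.4 × 31 = 8537 mg
CL = 0.693 × Vd / t½ = 0.693 × 275.4 / 69 = 2.766 L/h
D = CL × Css × τ / F = 2.766 × 31 × 4 / 0.92 = 372.8 mg

(a) 8540 mg; (b) 373 mg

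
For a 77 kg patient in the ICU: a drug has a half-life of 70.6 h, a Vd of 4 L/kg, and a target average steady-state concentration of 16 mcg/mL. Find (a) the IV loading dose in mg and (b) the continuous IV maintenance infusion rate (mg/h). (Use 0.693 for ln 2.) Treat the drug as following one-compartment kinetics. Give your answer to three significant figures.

Total Vd = 4 × 77 = 308.0 L
LD = Vd × C = 308.0 × 16 = 4928 mg
CL = 0.693 × Vd / t½ = 0.693 × 308.0 / 70.6 = 3.023 L/h
Infusion rate = CL × Css = 3.023 × 16 = 48.37 mg/h

(a) 4930 mg; (b) 48.4 mg/h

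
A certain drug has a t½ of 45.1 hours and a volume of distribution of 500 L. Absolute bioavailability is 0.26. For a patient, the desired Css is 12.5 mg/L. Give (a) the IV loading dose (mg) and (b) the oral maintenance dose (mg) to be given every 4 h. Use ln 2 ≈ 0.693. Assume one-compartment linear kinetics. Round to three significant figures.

LD = Vd × C = 500.0 × 12.5 = 6250 mg
CL = 0.693 × Vd / t½ = 0.693 × 500.0 / 45.1 = 7.683 L/h
D = CL × Css × τ / F = 7.683 × 12.5 × 4 / 0.26 = 1478 mg

(a) 6250 mg; (b) 1480 mg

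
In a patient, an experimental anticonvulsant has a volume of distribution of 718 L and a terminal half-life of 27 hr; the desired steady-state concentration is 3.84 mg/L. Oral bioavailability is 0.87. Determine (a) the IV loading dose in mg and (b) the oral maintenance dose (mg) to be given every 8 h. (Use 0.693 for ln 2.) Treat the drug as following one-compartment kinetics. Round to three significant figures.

LD = Vd × C = 718.0 × 3.84 = 2757 mg
CL = 0.693 × Vd / t½ = 0.693 × 718.0 / 27 = 18.43 L/h
D = CL × Css × τ / F = 18.43 × 3.84 × 8 / 0.87 = 650.8 mg

(a) 2760 mg; (b) 651 mg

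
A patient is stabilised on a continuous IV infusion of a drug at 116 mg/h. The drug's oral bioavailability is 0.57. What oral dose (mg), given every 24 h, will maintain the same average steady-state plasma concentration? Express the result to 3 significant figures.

To maintain the same Css, the systemic dosing rate must be unchanged: F·D/τ = infusion rate.
D = rate × τ / F = 116 × 24 / 0.57 = 4884 mg

4880 mg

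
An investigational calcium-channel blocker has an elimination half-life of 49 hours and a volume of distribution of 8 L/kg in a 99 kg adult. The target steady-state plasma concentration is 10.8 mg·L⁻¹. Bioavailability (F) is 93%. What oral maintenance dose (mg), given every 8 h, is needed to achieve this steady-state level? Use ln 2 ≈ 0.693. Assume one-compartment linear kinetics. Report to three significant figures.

Vd = 8 L/kg × 99 kg = 792.0 L
k = 0.693/49 = 0.01414 h⁻¹, so CL = k·Vd = 0.01414 × 792.0 = 11.20 L/h
D = CL × Css × τ / F = 11.20 × 10.8 × 8 / 0.93 = 1041 mg

1040 mg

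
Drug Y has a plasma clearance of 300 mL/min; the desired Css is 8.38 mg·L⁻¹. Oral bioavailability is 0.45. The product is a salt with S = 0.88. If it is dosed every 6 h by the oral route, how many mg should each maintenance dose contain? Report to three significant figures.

Convert clearance: 300 mL/min × 60 min/h ÷ 1000 mL/L = 18.00 L/h
D = CL × Css × τ / F / S = 18.00 × 8.38 × 6 / 0.45 / 0.88 = 2285 mg

2290 mg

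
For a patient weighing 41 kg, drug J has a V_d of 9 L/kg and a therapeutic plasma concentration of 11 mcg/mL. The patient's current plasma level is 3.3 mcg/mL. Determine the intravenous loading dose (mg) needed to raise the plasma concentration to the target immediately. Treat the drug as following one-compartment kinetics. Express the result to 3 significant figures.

Vd(total) = 41 kg × 9 L/kg = 369.0 L
The loading dose fills Vd to the target concentration.
Concentration deficit ΔC = 11 − 3.3 = 7.700 mg/L
LD = Vd × ΔC = 369.0 × 7.700 = 2841 mg

2840 mg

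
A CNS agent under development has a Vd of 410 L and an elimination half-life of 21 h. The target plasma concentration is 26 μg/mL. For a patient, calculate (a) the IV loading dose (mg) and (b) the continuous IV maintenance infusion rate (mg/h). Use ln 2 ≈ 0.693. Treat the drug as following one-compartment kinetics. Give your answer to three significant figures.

LD = Vd × C = 410.0 × 26 = 10660 mg
CL = 0.693 × Vd / t½ = 0.693 × 410.0 / 21 = 13.53 L/h
Infusion rate = CL × Css = 13.53 × 26 = 351.8 mg/h

(a) 10700 mg; (b) 352 mg/h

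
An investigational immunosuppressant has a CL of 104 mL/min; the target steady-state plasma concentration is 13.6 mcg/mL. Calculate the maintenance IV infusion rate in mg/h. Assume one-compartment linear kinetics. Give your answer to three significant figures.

84.9 mg/h

CL = 104 mL/min × 60/1000 = 6.240 L/h
Rate = CL × Css = 6.240 × 13.6 = 84.86 mg/h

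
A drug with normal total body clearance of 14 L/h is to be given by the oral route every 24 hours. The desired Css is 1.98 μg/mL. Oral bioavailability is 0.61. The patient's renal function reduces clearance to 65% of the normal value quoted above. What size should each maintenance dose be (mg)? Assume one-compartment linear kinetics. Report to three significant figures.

Patient clearance = 0.65 × 14.00 = 9.100 L/h
D = CL × Css × τ / F = 9.100 × 1.98 × 24 / 0.61 = 708.9 mg

709 mg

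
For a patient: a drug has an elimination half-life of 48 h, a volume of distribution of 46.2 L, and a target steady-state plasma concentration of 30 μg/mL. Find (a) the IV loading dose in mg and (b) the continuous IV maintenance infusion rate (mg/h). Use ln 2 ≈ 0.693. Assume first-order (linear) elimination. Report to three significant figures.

(a) 1390 mg; (b) 20.0 mg/h

LD = Vd × C = 46.20 × 30 = 1386 mg
CL = 0.693 × Vd / t½ = 0.693 × 46.20 / 48 = 0.6670 L/h
Infusion rate = CL × Css = 0.6670 × 30 = 20.01 mg/h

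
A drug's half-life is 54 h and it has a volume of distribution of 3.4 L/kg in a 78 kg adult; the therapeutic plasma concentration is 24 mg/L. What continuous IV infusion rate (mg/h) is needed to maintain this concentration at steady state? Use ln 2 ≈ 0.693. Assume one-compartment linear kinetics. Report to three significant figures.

81.7 mg/h

Vd = 3.4 L/kg × 78 kg = 265.2 L
CL = ln 2 · Vd / t½ = 0.693 × 265.2 / 54 = 3.403 L/h
Infusion rate = CL × Css = 3.403 × 24 = 81.67 mg/h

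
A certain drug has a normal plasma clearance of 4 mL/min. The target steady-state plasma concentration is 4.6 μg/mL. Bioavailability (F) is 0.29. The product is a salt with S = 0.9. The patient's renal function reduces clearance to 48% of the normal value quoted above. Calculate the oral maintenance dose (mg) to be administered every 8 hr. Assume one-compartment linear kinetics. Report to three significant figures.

CL = 4 mL/min = 4 × 0.06 = 0.2400 L/h
Patient clearance = 0.48 × 0.2400 = 0.1152 L/h
D = CL × Css × τ / F / S = 0.1152 × 4.6 × 8 / 0.29 / 0.9 = 16.24 mg

16.2 mg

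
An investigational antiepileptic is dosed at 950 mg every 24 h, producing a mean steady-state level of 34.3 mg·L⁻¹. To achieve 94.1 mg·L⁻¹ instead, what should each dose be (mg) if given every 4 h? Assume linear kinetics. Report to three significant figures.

With linear kinetics, Css is proportional to dose rate (D/τ) at fixed clearance.
D₂ = D₁ × (Css,target / Css,current) × (τ₂/τ₁) = 950 × (94.1/34.3) × (4/24) = 434.4 mg

434 mg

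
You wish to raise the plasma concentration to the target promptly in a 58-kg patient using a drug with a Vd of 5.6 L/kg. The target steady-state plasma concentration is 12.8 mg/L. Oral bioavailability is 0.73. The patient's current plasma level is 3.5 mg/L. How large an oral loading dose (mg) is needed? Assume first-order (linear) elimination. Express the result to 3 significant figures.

4140 mg

Total Vd = 5.6 × 58 = 324.8 L
Concentration deficit ΔC = 12.8 − 3.5 = 9.300 mg/L
LD = Vd × ΔC / F = 324.8 × 9.300 / 0.73 = 4138 mg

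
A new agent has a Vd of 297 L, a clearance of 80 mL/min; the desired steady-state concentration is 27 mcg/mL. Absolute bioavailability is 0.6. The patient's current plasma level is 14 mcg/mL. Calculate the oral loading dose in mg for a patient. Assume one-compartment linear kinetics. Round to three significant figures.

The loading dose fills Vd to the target concentration.
Concentration deficit ΔC = 27 − 14 = 13.00 mg/L
LD = Vd × ΔC / F = 297.0 × 13.00 / 0.6 = 6435 mg

6440 mg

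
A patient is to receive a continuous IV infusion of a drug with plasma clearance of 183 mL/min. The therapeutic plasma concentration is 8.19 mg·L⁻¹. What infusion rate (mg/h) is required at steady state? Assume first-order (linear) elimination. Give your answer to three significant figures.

89.9 mg/h

Convert clearance: 183 mL/min × 60 min/h ÷ 1000 mL/L = 10.98 L/h
At steady state, infusion rate equals elimination rate: rate in = CL × Css.
Infusion rate = CL · Css = 10.98 L/h × 8.19 mg/L = 89.93 mg/h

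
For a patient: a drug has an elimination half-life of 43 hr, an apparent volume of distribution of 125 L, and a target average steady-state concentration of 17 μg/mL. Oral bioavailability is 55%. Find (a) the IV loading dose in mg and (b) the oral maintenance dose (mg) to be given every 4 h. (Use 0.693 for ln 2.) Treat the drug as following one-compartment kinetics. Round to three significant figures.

LD = Vd × C = 125.0 × 17 = 2125 mg
CL = 0.693 × Vd / t½ = 0.693 × 125.0 / 43 = 2.015 L/h
D = CL × Css × τ / F = 2.015 × 17 × 4 / 0.55 = 249.1 mg

(a) 2130 mg; (b) 249 mg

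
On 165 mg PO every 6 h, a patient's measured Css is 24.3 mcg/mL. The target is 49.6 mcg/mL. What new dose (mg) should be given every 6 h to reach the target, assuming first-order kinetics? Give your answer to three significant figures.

For first-order elimination, Css ∝ F·D/(CL·τ); F and CL are unchanged, so Css ∝ D/τ.
D₂ = D₁ × (Css,target / Css,current) = 165 × 49.6/24.3 = 336.8 mg

337 mg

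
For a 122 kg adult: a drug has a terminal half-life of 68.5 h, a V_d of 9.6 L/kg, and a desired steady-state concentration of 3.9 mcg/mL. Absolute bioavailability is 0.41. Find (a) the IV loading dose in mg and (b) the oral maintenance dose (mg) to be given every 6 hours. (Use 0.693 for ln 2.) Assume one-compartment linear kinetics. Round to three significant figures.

(a) 4570 mg; (b) 676 mg

Total Vd = 9.6 × 122 = 1171 L
LD = Vd × C = 1171 × 3.9 = 4567 mg
CL = 0.693 × Vd / t½ = 0.693 × 1171 / 68.5 = 11.85 L/h
D = CL × Css × τ / F = 11.85 × 3.9 × 6 / 0.41 = 676.3 mg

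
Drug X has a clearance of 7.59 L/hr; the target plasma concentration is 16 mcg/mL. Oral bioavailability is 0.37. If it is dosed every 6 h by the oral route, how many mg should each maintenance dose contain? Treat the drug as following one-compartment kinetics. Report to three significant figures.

At steady state, dose per interval replaces the amount cleared in that interval: F·D/τ = CL·Css.
D = CL × Css × τ / F = 7.590 × 16 × 6 / 0.37 = 1969 mg

1970 mg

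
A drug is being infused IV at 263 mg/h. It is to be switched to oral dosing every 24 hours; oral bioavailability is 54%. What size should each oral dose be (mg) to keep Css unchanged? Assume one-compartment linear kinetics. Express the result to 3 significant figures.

To maintain the same Css, the systemic dosing rate must be unchanged: F·D/τ = infusion rate.
D = rate × τ / F = 263 × 24 / 0.54 = 11690 mg

11700 mg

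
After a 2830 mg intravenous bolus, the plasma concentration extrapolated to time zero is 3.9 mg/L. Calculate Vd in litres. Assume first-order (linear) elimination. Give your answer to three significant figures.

Immediately after an IV bolus, C₀ = Dose / Vd, so Vd = Dose / C₀.
Vd = 2830 / 3.9 = 725.6 L

726 L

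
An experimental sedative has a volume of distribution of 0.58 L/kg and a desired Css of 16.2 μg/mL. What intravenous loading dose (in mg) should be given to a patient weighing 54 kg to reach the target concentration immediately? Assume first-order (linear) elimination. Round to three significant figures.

Vd(total) = 54 kg × 0.58 L/kg = 31.32 L
The loading dose fills Vd to the target concentration.
LD = Vd × C = 31.32 × 16.20 = 507.4 mg

507 mg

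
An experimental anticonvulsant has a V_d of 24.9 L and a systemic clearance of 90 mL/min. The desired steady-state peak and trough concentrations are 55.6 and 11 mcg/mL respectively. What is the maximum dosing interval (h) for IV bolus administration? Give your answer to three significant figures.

7.47 h

CL = 90 mL/min × 60/1000 = 5.400 L/h
k = CL / Vd = 5.400 / 24.90 = 0.2169 h⁻¹
Between IV bolus doses, concentration decays as C = C₀·e^(−kτ), so C_peak/C_trough = e^(kτ).
τ_max = ln(C_peak/C_trough) / k = ln(55.6/11) / 0.2169 = 1.620 / 0.2169 = 7.469 h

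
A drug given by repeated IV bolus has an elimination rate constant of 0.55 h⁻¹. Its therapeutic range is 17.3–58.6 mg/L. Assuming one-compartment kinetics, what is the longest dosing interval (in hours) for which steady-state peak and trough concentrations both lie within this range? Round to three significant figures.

2.22 h

Between IV bolus doses, concentration decays as C = C₀·e^(−kτ), so C_peak/C_trough = e^(kτ).
τ_max = ln(C_peak/C_trough) / k = ln(58.6/17.3) / 0.5500 = 1.220 / 0.5500 = 2.218 h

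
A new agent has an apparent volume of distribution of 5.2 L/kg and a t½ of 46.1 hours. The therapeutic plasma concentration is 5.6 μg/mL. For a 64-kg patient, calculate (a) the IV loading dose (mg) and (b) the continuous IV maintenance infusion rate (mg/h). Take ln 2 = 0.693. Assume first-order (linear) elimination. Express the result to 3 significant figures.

Vd(total) = 64 kg × 5.2 L/kg = 332.8 L
LD = Vd × C = 332.8 × 5.6 = 1864 mg
CL = 0.693 × Vd / t½ = 0.693 × 332.8 / 46.1 = 5.003 L/h
Infusion rate = CL × Css = 5.003 × 5.6 = 28.02 mg/h

(a) 1860 mg; (b) 28.0 mg/h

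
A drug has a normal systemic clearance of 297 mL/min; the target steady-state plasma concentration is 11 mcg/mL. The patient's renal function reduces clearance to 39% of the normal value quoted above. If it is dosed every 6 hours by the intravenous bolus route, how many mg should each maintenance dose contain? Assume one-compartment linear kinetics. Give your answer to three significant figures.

CL = 297 mL/min × 60/1000 = 17.82 L/h
Patient clearance = 0.39 × 17.82 = 6.950 L/h
D = CL × Css × τ = 6.950 × 11 × 6 = 458.7 mg

459 mg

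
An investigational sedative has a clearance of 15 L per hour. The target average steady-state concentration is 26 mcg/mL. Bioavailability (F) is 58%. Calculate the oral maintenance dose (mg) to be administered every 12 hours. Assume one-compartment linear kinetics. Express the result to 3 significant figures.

D = CL × Css × τ / F = 15.00 × 26 × 12 / 0.58 = 8069 mg

8070 mg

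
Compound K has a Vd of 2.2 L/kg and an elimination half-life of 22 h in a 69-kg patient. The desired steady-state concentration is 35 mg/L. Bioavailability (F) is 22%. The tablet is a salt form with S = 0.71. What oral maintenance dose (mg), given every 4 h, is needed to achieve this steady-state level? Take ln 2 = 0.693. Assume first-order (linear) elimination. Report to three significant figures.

Total Vd = 2.2 × 69 = 151.8 L
CL = ln 2 · Vd / t½ = 0.693 × 151.8 / 22 = 4.782 L/h
D = CL × Css × τ / F / S = 4.782 × 35 × 4 / 0.22 / 0.71 = 4286 mg

4290 mg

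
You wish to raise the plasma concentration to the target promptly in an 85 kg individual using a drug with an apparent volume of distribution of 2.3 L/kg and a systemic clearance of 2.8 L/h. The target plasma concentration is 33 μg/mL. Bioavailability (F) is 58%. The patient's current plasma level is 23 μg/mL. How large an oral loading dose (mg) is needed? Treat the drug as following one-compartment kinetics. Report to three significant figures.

Total Vd = 2.3 × 85 = 195.5 L
Concentration deficit ΔC = 33 − 23 = 10.00 mg/L
LD = Vd × ΔC / F = 195.5 × 10.00 / 0.58 = 3371 mg

3370 mg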